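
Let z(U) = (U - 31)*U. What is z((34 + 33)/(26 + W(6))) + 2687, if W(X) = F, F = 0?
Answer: 1766899/676 ≈ 2613.8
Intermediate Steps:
W(X) = 0
z(U) = U*(-31 + U) (z(U) = (-31 + U)*U = U*(-31 + U))
z((34 + 33)/(26 + W(6))) + 2687 = ((34 + 33)/(26 + 0))*(-31 + (34 + 33)/(26 + 0)) + 2687 = (67/26)*(-31 + 67/26) + 2687 = (67*(1/26))*(-31 + 67*(1/26)) + 2687 = 67*(-31 + 67/26)/26 + 2687 = (67/26)*(-739/26) + 2687 = -49513/676 + 2687 = 1766899/676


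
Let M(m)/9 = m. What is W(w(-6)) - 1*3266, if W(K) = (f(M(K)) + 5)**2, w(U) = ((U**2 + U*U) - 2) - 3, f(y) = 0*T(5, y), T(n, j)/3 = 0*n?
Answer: -3241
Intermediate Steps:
M(m) = 9*m
T(n, j) = 0 (T(n, j) = 3*(0*n) = 3*0 = 0)
f(y) = 0 (f(y) = 0*0 = 0)
w(U) = -5 + 2*U**2 (w(U) = ((U**2 + U**2) - 2) - 3 = (2*U**2 - 2) - 3 = (-2 + 2*U**2) - 3 = -5 + 2*U**2)
W(K) = 25 (W(K) = (0 + 5)**2 = 5**2 = 25)
W(w(-6)) - 1*3266 = 25 - 1*3266 = 25 - 3266 = -3241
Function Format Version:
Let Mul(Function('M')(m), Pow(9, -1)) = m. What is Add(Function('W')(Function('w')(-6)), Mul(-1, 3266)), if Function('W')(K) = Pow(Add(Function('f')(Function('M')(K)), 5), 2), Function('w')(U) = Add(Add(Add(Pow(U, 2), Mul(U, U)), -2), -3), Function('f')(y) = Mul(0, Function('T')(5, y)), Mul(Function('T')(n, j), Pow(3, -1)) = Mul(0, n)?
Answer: -3241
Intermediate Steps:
Function('M')(m) = Mul(9, m)
Function('T')(n, j) = 0 (Function('T')(n, j) = Mul(3, Mul(0, n)) = Mul(3, 0) = 0)
Function('f')(y) = 0 (Function('f')(y) = Mul(0, 0) = 0)
Function('w')(U) = Add(-5, Mul(2, Pow(U, 2))) (Function('w')(U) = Add(Add(Add(Pow(U, 2), Pow(U, 2)), -2), -3) = Add(Add(Mul(2, Pow(U, 2)), -2), -3) = Add(Add(-2, Mul(2, Pow(U, 2))), -3) = Add(-5, Mul(2, Pow(U, 2))))
Function('W')(K) = 25 (Function('W')(K) = Pow(Add(0, 5), 2) = Pow(5, 2) = 25)
Add(Function('W')(Function('w')(-6)), Mul(-1, 3266)) = Add(25, Mul(-1, 3266)) = Add(25, -3266) = -3241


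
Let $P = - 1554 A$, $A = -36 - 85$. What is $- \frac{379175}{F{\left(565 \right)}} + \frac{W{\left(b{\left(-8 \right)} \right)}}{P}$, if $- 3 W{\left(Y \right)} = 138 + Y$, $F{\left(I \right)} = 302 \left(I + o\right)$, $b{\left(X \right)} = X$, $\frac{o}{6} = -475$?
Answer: $\frac{21380366675}{38926986714} \approx 0.54924$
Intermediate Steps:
$o = -2850$ ($o = 6 \left(-475\right) = -2850$)
$A = -121$
$F{\left(I \right)} = -860700 + 302 I$ ($F{\left(I \right)} = 302 \left(I - 2850\right) = 302 \left(-2850 + I\right) = -860700 + 302 I$)
$W{\left(Y \right)} = -46 - \frac{Y}{3}$ ($W{\left(Y \right)} = - \frac{138 + Y}{3} = -46 - \frac{Y}{3}$)
$P = 188034$ ($P = \left(-1554\right) \left(-121\right) = 188034$)
$- \frac{379175}{F{\left(565 \right)}} + \frac{W{\left(b{\left(-8 \right)} \right)}}{P} = - \frac{379175}{-860700 + 302 \cdot 565} + \frac{-46 - - \frac{8}{3}}{188034} = - \frac{379175}{-860700 + 170630} + \left(-46 + \frac{8}{3}\right) \frac{1}{188034} = - \frac{379175}{-690070} - \frac{65}{282051} = \left(-379175\right) \left(- \frac{1}{690070}\right) - \frac{65}{282051} = \frac{75835}{138014} - \frac{65}{282051} = \frac{21380366675}{38926986714}$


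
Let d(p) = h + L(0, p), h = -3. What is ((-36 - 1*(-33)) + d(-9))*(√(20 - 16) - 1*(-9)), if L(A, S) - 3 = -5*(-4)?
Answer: 187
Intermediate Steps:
L(A, S) = 23 (L(A, S) = 3 - 5*(-4) = 3 + 20 = 23)
d(p) = 20 (d(p) = -3 + 23 = 20)
((-36 - 1*(-33)) + d(-9))*(√(20 - 16) - 1*(-9)) = ((-36 - 1*(-33)) + 20)*(√(20 - 16) - 1*(-9)) = ((-36 + 33) + 20)*(√4 + 9) = (-3 + 20)*(2 + 9) = 17*11 = 187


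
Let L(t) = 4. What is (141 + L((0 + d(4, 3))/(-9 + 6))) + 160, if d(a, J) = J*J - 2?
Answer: 305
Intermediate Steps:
d(a, J) = -2 + J**2 (d(a, J) = J**2 - 2 = -2 + J**2)
(141 + L((0 + d(4, 3))/(-9 + 6))) + 160 = (141 + 4) + 160 = 145 + 160 = 305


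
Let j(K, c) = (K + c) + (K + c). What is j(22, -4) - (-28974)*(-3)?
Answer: -86886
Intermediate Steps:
j(K, c) = 2*K + 2*c
j(22, -4) - (-28974)*(-3) = (2*22 + 2*(-4)) - (-28974)*(-3) = (44 - 8) - 1317*66 = 36 - 86922 = -86886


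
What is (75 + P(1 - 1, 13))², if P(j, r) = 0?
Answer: 5625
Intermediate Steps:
(75 + P(1 - 1, 13))² = (75 + 0)² = 75² = 5625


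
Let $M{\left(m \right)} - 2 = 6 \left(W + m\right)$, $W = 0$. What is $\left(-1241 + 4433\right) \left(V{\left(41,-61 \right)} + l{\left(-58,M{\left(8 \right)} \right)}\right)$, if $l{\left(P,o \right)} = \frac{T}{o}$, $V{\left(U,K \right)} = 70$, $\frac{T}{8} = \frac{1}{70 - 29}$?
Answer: $\frac{229038768}{1025} \approx 2.2345 \cdot 10^{5}$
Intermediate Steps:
$T = \frac{8}{41}$ ($T = \frac{8}{70 - 29} = \frac{8}{41} \approx 0.19512$)
$M{\left(m \right)} = 2 + 6 m$ ($M{\left(m \right)} = 2 + 6 \left(0 + m\right) = 2 + 6 m$)
$l{\left(P,o \right)} = \frac{8}{41 o}$
$\left(-1241 + 4433\right) \left(V{\left(41,-61 \right)} + l{\left(-58,M{\left(8 \right)} \right)}\right) = \left(-1241 + 4433\right) \left(70 + \frac{8}{41 \left(2 + 6 \cdot 8\right)}\right) = 3192 \left(70 + \frac{8}{41 \left(2 + 48\right)}\right) = 3192 \left(70 + \frac{8}{41 \cdot 50}\right) = 3192 \left(70 + \frac{8}{41} \cdot \frac{1}{50}\right) = 3192 \left(70 + \frac{4}{1025}\right) = 3192 \cdot \frac{71754}{1025} = \frac{229038768}{1025}$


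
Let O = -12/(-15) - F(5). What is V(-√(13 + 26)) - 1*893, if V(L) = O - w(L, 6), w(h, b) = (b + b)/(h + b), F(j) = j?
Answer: -4366/5 + 4*√39 ≈ -848.22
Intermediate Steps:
w(h, b) = 2*b/(b + h) (w(h, b) = (2*b)/(b + h) = 2*b/(b + h))
O = -21/5 (O = -12/(-15) - 1*5 = -12*(-1/15) - 5 = ⅘ - 5 = -21/5 ≈ -4.2000)
V(L) = -21/5 - 12/(6 + L) (V(L) = -21/5 - 2*6/(6 + L) = -21/5 - 12/(6 + L))
V(-√(13 + 26)) - 1*893 = 3*(-62 - (-7)*√(13 + 26))/(5*(6 - √(13 + 26))) - 1*893 = 3*(-62 - (-7)*√39)/(5*(6 - √39)) - 893 = 3*(-62 + 7*√39)/(5*(6 - √39)) - 893 = -893 + 3*(-62 + 7*√39)/(5*(6 - √39))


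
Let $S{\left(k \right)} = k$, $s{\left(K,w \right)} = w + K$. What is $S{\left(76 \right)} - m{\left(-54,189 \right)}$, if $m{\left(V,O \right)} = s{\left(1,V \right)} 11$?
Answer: $659$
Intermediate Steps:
$s{\left(K,w \right)} = K + w$
$m{\left(V,O \right)} = 11 + 11 V$ ($m{\left(V,O \right)} = \left(1 + V\right) 11 = 11 + 11 V$)
$S{\left(76 \right)} - m{\left(-54,189 \right)} = 76 - \left(11 + 11 \left(-54\right)\right) = 76 - \left(11 - 594\right) = 76 - -583 = 76 + 583 = 659$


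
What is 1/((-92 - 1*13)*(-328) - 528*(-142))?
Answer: 1/109416 ≈ 9.1394e-6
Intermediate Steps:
1/((-92 - 1*13)*(-328) - 528*(-142)) = 1/((-92 - 13)*(-328) + 74976) = 1/(-105*(-328) + 74976) = 1/(34440 + 74976) = 1/109416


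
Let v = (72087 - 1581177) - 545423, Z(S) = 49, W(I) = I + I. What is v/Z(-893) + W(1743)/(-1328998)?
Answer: -1365221919394/32560451 ≈ -41929.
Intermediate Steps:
W(I) = 2*I
v = -2054513 (v = -1509090 - 545423 = -2054513)
v/Z(-893) + W(1743)/(-1328998) = -2054513/49 + (2*1743)/(-1328998) = -2054513*1/49 + 3486*(-1/1328998) = -2054513/49 - 1743/664499 = -1365221919394/32560451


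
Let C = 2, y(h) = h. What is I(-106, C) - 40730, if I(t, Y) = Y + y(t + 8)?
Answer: -40826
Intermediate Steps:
I(t, Y) = 8 + Y + t (I(t, Y) = Y + (t + 8) = Y + (8 + t) = 8 + Y + t)
I(-106, C) - 40730 = (8 + 2 - 106) - 40730 = -96 - 40730 = -40826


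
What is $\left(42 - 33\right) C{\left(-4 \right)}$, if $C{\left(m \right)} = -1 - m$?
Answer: $27$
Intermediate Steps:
$\left(42 - 33\right) C{\left(-4 \right)} = \left(42 - 33\right) \left(-1 - -4\right) = 9 \left(-1 + 4\right) = 9 \cdot 3 = 27$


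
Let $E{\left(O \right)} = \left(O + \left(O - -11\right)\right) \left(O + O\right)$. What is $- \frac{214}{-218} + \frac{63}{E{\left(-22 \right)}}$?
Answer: $\frac{54077}{52756} \approx 1.025$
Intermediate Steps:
$E{\left(O \right)} = 2 O \left(11 + 2 O\right)$ ($E{\left(O \right)} = \left(O + \left(O + 11\right)\right) 2 O = \left(O + \left(11 + O\right)\right) 2 O = \left(11 + 2 O\right) 2 O = 2 O \left(11 + 2 O\right)$)
$- \frac{214}{-218} + \frac{63}{E{\left(-22 \right)}} = - \frac{214}{-218} + \frac{63}{2 \left(-22\right) \left(11 + 2 \left(-22\right)\right)} = \left(-214\right) \left(- \frac{1}{218}\right) + \frac{63}{2 \left(-22\right) \left(11 - 44\right)} = \frac{107}{109} + \frac{63}{2 \left(-22\right) \left(-33\right)} = \frac{107}{109} + \frac{63}{1452} = \frac{107}{109} + 63 \cdot \frac{1}{1452} = \frac{107}{109} + \frac{21}{484} = \frac{54077}{52756}$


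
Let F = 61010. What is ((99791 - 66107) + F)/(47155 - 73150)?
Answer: -94694/25995 ≈ -3.6428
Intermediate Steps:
((99791 - 66107) + F)/(47155 - 73150) = ((99791 - 66107) + 61010)/(47155 - 73150) = (33684 + 61010)/(-25995) = 94694*(-1/25995) = -94694/25995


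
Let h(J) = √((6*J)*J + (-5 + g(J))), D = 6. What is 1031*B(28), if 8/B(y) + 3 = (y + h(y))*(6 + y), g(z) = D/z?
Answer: -54791464/31721835 + 140216*√921046/31721835 ≈ 2.5148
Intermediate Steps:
g(z) = 6/z
h(J) = √(-5 + 6/J + 6*J²) (h(J) = √((6*J)*J + (-5 + 6/J)) = √(6*J² + (-5 + 6/J)) = √(-5 + 6/J + 6*J²))
B(y) = 8/(-3 + (6 + y)*(y + √(-5 + 6/y + 6*y²))) (B(y) = 8/(-3 + (y + √(-5 + 6/y + 6*y²))*(6 + y)) = 8/(-3 + (6 + y)*(y + √(-5 + 6/y + 6*y²))))
1031*B(28) = 1031*(8/(-3 + 28² + 6*28 + 6*√(-5 + 6/28 + 6*28²) + 28*√(-5 + 6/28 + 6*28²))) = 1031*(8/(-3 + 784 + 168 + 6*√(-5 + 6*(1/28) + 6*784) + 28*√(-5 + 6*(1/28) + 6*784))) = 1031*(8/(-3 + 784 + 168 + 6*√(-5 + 3/14 + 4704) + 28*√(-5 + 3/14 + 4704))) = 1031*(8/(-3 + 784 + 168 + 6*√(65789/14) + 28*√(65789/14))) = 1031*(8/(-3 + 784 + 168 + 6*(√921046/14) + 28*(√921046/14))) = 1031*(8/(-3 + 784 + 168 + 3*√921046/7 + 2*√921046)) = 1031*(8/(949 + 17*√921046/7)) = 8248/(949 + 17*√921046/7)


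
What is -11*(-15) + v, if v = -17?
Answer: 148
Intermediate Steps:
-11*(-15) + v = -11*(-15) - 17 = 165 - 17 = 148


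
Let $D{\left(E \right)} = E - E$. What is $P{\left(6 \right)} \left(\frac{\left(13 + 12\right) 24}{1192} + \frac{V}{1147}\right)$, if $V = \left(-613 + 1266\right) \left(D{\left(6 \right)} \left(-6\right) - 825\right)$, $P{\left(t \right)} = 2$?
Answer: $- \frac{160368000}{170903} \approx -938.36$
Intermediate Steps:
$D{\left(E \right)} = 0$
$V = -538725$ ($V = \left(-613 + 1266\right) \left(0 \left(-6\right) - 825\right) = 653 \left(0 - 825\right) = 653 \left(-825\right) = -538725$)
$P{\left(6 \right)} \left(\frac{\left(13 + 12\right) 24}{1192} + \frac{V}{1147}\right) = 2 \left(\frac{\left(13 + 12\right) 24}{1192} - \frac{538725}{1147}\right) = 2 \left(25 \cdot 24 \cdot \frac{1}{1192} - \frac{538725}{1147}\right) = 2 \left(600 \cdot \frac{1}{1192} - \frac{538725}{1147}\right) = 2 \left(\frac{75}{149} - \frac{538725}{1147}\right) = 2 \left(- \frac{80184000}{170903}\right) = - \frac{160368000}{170903}$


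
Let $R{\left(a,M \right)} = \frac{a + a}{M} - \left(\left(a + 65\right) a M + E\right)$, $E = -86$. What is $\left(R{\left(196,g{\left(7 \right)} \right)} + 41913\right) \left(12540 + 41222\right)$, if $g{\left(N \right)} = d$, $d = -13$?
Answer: $\frac{494124337758}{13} \approx 3.801 \cdot 10^{10}$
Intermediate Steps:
$g{\left(N \right)} = -13$
$R{\left(a,M \right)} = 86 + \frac{2 a}{M} - M a \left(65 + a\right)$ ($R{\left(a,M \right)} = \frac{a + a}{M} - \left(\left(a + 65\right) a M - 86\right) = \frac{2 a}{M} - \left(\left(65 + a\right) a M - 86\right) = \frac{2 a}{M} - \left(a \left(65 + a\right) M - 86\right) = \frac{2 a}{M} - \left(M a \left(65 + a\right) - 86\right) = \frac{2 a}{M} - \left(-86 + M a \left(65 + a\right)\right) = 86 + \frac{2 a}{M} - M a \left(65 + a\right)$)
$\left(R{\left(196,g{\left(7 \right)} \right)} + 41913\right) \left(12540 + 41222\right) = \left(\left(86 - - 13 \cdot 196^{2} - \left(-845\right) 196 + 2 \cdot 196 \frac{1}{-13}\right) + 41913\right) \left(12540 + 41222\right) = \left(\left(86 - \left(-13\right) 38416 + 165620 + 2 \cdot 196 \left(- \frac{1}{13}\right)\right) + 41913\right) 53762 = \left(\left(86 + 499408 + 165620 - \frac{392}{13}\right) + 41913\right) 53762 = \left(\frac{8646090}{13} + 41913\right) 53762 = \frac{9190959}{13} \cdot 53762 = \frac{494124337758}{13}$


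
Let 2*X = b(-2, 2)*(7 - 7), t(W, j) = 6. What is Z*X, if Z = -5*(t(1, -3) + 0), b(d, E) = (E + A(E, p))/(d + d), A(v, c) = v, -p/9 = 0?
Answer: 0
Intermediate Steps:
p = 0 (p = -9*0 = 0)
b(d, E) = E/d (b(d, E) = (E + E)/(d + d) = (2*E)/((2*d)) = (2*E)*(1/(2*d)) = E/d)
Z = -30 (Z = -5*(6 + 0) = -5*6 = -30)
X = 0 (X = ((2/(-2))*(7 - 7))/2 = ((2*(-½))*0)/2 = (-1*0)/2 = (½)*0 = 0)
Z*X = -30*0 = 0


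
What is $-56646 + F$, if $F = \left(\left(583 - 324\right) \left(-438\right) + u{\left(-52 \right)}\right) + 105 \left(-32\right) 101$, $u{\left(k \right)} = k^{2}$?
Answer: $-506744$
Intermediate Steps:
$F = -450098$ ($F = \left(\left(583 - 324\right) \left(-438\right) + \left(-52\right)^{2}\right) + 105 \left(-32\right) 101 = \left(259 \left(-438\right) + 2704\right) - 339360 = \left(-113442 + 2704\right) - 339360 = -110738 - 339360 = -450098$)
$-56646 + F = -56646 - 450098 = -506744$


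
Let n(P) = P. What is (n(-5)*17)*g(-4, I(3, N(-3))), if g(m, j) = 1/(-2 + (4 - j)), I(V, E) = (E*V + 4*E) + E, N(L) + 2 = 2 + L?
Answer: -85/26 ≈ -3.2692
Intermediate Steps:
N(L) = L (N(L) = -2 + (2 + L) = L)
I(V, E) = 5*E + E*V (I(V, E) = (4*E + E*V) + E = 5*E + E*V)
g(m, j) = 1/(2 - j)
(n(-5)*17)*g(-4, I(3, N(-3))) = (-5*17)*(-1/(-2 - 3*(5 + 3))) = -(-85)/(-2 - 3*8) = -(-85)/(-2 - 24) = -(-85)/(-26) = -(-85)*(-1)/26 = -85*1/26 = -85/26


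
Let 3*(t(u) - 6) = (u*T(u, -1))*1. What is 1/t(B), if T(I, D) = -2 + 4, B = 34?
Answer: 3/86 ≈ 0.034884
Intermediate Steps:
T(I, D) = 2
t(u) = 6 + 2*u/3 (t(u) = 6 + ((u*2)*1)/3 = 6 + ((2*u)*1)/3 = 6 + (2*u)/3 = 6 + 2*u/3)
1/t(B) = 1/(6 + (⅔)*34) = 1/(6 + 68/3) = 1/(86/3) = 3/86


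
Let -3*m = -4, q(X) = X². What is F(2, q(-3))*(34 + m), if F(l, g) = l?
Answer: 212/3 ≈ 70.667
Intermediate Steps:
m = 4/3 (m = -⅓*(-4) = 4/3 ≈ 1.3333)
F(2, q(-3))*(34 + m) = 2*(34 + 4/3) = 2*(106/3) = 212/3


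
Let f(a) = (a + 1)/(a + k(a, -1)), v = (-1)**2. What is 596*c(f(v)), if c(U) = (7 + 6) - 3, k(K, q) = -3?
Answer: 5960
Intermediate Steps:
v = 1
f(a) = (1 + a)/(-3 + a) (f(a) = (a + 1)/(a - 3) = (1 + a)/(-3 + a))
c(U) = 10 (c(U) = 13 - 3 = 10)
596*c(f(v)) = 596*10 = 5960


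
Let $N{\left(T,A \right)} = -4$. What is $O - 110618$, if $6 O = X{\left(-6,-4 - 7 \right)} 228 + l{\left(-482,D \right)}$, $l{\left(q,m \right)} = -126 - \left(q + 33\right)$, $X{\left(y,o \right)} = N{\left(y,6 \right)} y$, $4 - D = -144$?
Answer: $- \frac{657913}{6} \approx -1.0965 \cdot 10^{5}$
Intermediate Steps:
$D = 148$ ($D = 4 - -144 = 4 + 144 = 148$)
$X{\left(y,o \right)} = - 4 y$
$l{\left(q,m \right)} = -159 - q$ ($l{\left(q,m \right)} = -126 - \left(33 + q\right) = -159 - q$)
$O = \frac{5795}{6}$ ($O = \frac{\left(-4\right) \left(-6\right) 228 - -323}{6} = \frac{24 \cdot 228 + \left(-159 + 482\right)}{6} = \frac{5472 + 323}{6} = \frac{1}{6} \cdot 5795 = \frac{5795}{6} \approx 965.83$)
$O - 110618 = \frac{5795}{6} - 110618 = - \frac{657913}{6}$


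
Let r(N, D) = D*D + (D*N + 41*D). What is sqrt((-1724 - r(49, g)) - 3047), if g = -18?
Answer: 5*I*sqrt(139) ≈ 58.949*I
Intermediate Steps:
r(N, D) = D**2 + 41*D + D*N (r(N, D) = D**2 + (41*D + D*N) = D**2 + 41*D + D*N)
sqrt((-1724 - r(49, g)) - 3047) = sqrt((-1724 - (-18)*(41 - 18 + 49)) - 3047) = sqrt((-1724 - (-18)*72) - 3047) = sqrt((-1724 - 1*(-1296)) - 3047) = sqrt((-1724 + 1296) - 3047) = sqrt(-428 - 3047) = sqrt(-3475) = 5*I*sqrt(139)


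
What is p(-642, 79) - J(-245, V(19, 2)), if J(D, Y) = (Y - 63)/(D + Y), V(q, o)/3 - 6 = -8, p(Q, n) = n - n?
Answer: -69/251 ≈ -0.27490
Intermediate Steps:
p(Q, n) = 0
V(q, o) = -6 (V(q, o) = 18 + 3*(-8) = 18 - 24 = -6)
J(D, Y) = (-63 + Y)/(D + Y)
p(-642, 79) - J(-245, V(19, 2)) = 0 - (-63 - 6)/(-245 - 6) = 0 - (-69)/(-251) = 0 - (-1)*(-69)/251 = 0 - 1*69/251 = 0 - 69/251 = -69/251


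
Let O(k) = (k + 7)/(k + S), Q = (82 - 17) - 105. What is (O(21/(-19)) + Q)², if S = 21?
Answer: 1149184/729 ≈ 1576.4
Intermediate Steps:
Q = -40 (Q = 65 - 105 = -40)
O(k) = (7 + k)/(21 + k) (O(k) = (k + 7)/(k + 21) = (7 + k)/(21 + k))
(O(21/(-19)) + Q)² = ((7 + 21/(-19))/(21 + 21/(-19)) - 40)² = ((7 + 21*(-1/19))/(21 + 21*(-1/19)) - 40)² = ((7 - 21/19)/(21 - 21/19) - 40)² = ((112/19)/(378/19) - 40)² = ((19/378)*(112/19) - 40)² = (8/27 - 40)² = (-1072/27)² = 1149184/729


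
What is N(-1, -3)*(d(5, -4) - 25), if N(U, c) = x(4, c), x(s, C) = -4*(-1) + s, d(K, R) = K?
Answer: -160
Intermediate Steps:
x(s, C) = 4 + s
N(U, c) = 8 (N(U, c) = 4 + 4 = 8)
N(-1, -3)*(d(5, -4) - 25) = 8*(5 - 25) = 8*(-20) = -160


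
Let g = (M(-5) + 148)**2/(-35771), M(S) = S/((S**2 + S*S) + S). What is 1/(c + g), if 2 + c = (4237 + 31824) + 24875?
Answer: 2897451/176551507673 ≈ 1.6411e-5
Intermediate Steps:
M(S) = S/(S + 2*S**2) (M(S) = S/((S**2 + S**2) + S) = S/(2*S**2 + S) = S/(S + 2*S**2))
g = -1771561/2897451 (g = (1/(1 + 2*(-5)) + 148)**2/(-35771) = (1/(1 - 10) + 148)**2*(-1/35771) = (1/(-9) + 148)**2*(-1/35771) = (-1/9 + 148)**2*(-1/35771) = (1331/9)**2*(-1/35771) = (1771561/81)*(-1/35771) = -1771561/2897451 ≈ -0.61142)
c = 60934 (c = -2 + ((4237 + 31824) + 24875) = -2 + (36061 + 24875) = -2 + 60936 = 60934)
1/(c + g) = 1/(60934 - 1771561/2897451) = 1/(176551507673/2897451) = 2897451/176551507673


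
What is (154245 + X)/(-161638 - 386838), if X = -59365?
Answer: -23720/137119 ≈ -0.17299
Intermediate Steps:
(154245 + X)/(-161638 - 386838) = (154245 - 59365)/(-161638 - 386838) = 94880/(-548476) = 94880*(-1/548476) = -23720/137119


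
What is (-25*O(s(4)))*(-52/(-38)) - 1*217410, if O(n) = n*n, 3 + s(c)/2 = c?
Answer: -4133390/19 ≈ -2.1755e+5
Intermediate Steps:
s(c) = -6 + 2*c
O(n) = n**2
(-25*O(s(4)))*(-52/(-38)) - 1*217410 = (-25*(-6 + 2*4)**2)*(-52/(-38)) - 1*217410 = (-25*(-6 + 8)**2)*(-52*(-1/38)) - 217410 = -25*2**2*(26/19) - 217410 = -25*4*(26/19) - 217410 = -100*26/19 - 217410 = -2600/19 - 217410 = -4133390/19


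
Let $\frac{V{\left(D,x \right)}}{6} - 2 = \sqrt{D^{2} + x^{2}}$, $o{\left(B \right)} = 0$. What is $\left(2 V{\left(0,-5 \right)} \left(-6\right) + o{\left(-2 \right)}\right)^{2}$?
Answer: $254016$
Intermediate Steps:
$V{\left(D,x \right)} = 12 + 6 \sqrt{D^{2} + x^{2}}$
$\left(2 V{\left(0,-5 \right)} \left(-6\right) + o{\left(-2 \right)}\right)^{2} = \left(2 \left(12 + 6 \sqrt{0^{2} + \left(-5\right)^{2}}\right) \left(-6\right) + 0\right)^{2} = \left(2 \left(12 + 6 \sqrt{0 + 25}\right) \left(-6\right) + 0\right)^{2} = \left(2 \left(12 + 6 \sqrt{25}\right) \left(-6\right) + 0\right)^{2} = \left(2 \left(12 + 6 \cdot 5\right) \left(-6\right) + 0\right)^{2} = \left(2 \left(12 + 30\right) \left(-6\right) + 0\right)^{2} = \left(2 \cdot 42 \left(-6\right) + 0\right)^{2} = \left(84 \left(-6\right) + 0\right)^{2} = \left(-504 + 0\right)^{2} = \left(-504\right)^{2} = 254016$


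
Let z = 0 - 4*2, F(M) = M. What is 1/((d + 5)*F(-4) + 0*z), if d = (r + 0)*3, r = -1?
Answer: -⅛ ≈ -0.12500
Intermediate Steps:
z = -8 (z = 0 - 8 = -8)
d = -3 (d = (-1 + 0)*3 = -1*3 = -3)
1/((d + 5)*F(-4) + 0*z) = 1/((-3 + 5)*(-4) + 0*(-8)) = 1/(2*(-4) + 0) = 1/(-8 + 0) = 1/(-8) = -⅛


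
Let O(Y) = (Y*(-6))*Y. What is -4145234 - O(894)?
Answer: 650182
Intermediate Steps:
O(Y) = -6*Y² (O(Y) = (-6*Y)*Y = -6*Y²)
-4145234 - O(894) = -4145234 - (-6)*894² = -4145234 - (-6)*799236 = -4145234 - 1*(-4795416) = -4145234 + 4795416 = 650182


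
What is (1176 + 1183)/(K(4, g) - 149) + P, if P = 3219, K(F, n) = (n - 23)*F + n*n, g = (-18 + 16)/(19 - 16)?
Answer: 7025160/2189 ≈ 3209.3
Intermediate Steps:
g = -⅔ (g = -2/3 = -2*⅓ = -⅔ ≈ -0.66667)
K(F, n) = n² + F*(-23 + n) (K(F, n) = (-23 + n)*F + n² = F*(-23 + n) + n² = n² + F*(-23 + n))
(1176 + 1183)/(K(4, g) - 149) + P = (1176 + 1183)/(((-⅔)² - 23*4 + 4*(-⅔)) - 149) + 3219 = 2359/((4/9 - 92 - 8/3) - 149) + 3219 = 2359/(-848/9 - 149) + 3219 = 2359/(-2189/9) + 3219 = 2359*(-9/2189) + 3219 = -21231/2189 + 3219 = 7025160/2189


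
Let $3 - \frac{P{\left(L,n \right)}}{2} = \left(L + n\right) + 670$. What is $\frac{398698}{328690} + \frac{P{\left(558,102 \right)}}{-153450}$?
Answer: $\frac{3102627568}{2521874025} \approx 1.2303$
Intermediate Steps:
$P{\left(L,n \right)} = -1334 - 2 L - 2 n$ ($P{\left(L,n \right)} = 6 - 2 \left(\left(L + n\right) + 670\right) = 6 - 2 \left(670 + L + n\right) = 6 - \left(1340 + 2 L + 2 n\right) = -1334 - 2 L - 2 n$)
$\frac{398698}{328690} + \frac{P{\left(558,102 \right)}}{-153450} = \frac{398698}{328690} + \frac{-1334 - 1116 - 204}{-153450} = 398698 \cdot \frac{1}{328690} + \left(-1334 - 1116 - 204\right) \left(- \frac{1}{153450}\right) = \frac{199349}{164345} - - \frac{1327}{76725} = \frac{199349}{164345} + \frac{1327}{76725} = \frac{3102627568}{2521874025}$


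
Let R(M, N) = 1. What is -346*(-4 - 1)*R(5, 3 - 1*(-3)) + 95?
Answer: 1825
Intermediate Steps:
-346*(-4 - 1)*R(5, 3 - 1*(-3)) + 95 = -346*(-4 - 1) + 95 = -(-1730) + 95 = -346*(-5) + 95 = 1730 + 95 = 1825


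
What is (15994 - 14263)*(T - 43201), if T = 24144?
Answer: -32987667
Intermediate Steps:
(15994 - 14263)*(T - 43201) = (15994 - 14263)*(24144 - 43201) = 1731*(-19057) = -32987667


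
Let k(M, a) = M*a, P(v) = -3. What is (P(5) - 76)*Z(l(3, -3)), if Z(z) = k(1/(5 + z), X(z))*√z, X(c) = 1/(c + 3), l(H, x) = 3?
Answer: -79*√3/48 ≈ -2.8507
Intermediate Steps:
X(c) = 1/(3 + c)
Z(z) = √z/((3 + z)*(5 + z)) (Z(z) = (1/((5 + z)*(3 + z)))*√z = (1/((3 + z)*(5 + z)))*√z = √z/((3 + z)*(5 + z)))
(P(5) - 76)*Z(l(3, -3)) = (-3 - 76)*(√3/((3 + 3)*(5 + 3))) = -79*√3/(6*8) = -79*√3/48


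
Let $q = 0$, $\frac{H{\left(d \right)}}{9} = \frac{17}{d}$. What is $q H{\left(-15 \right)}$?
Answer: $0$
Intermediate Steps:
$H{\left(d \right)} = \frac{153}{d}$ ($H{\left(d \right)} = 9 \frac{17}{d} = \frac{153}{d}$)
$q H{\left(-15 \right)} = 0 \frac{153}{-15} = 0 \cdot 153 \left(- \frac{1}{15}\right) = 0 \left(- \frac{51}{5}\right) = 0$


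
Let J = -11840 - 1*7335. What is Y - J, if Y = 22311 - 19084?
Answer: 22402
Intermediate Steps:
Y = 3227
J = -19175 (J = -11840 - 7335 = -19175)
Y - J = 3227 - 1*(-19175) = 3227 + 19175 = 22402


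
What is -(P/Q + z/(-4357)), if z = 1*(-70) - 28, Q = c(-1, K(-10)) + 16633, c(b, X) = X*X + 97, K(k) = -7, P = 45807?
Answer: -67075147/24368701 ≈ -2.7525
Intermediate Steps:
c(b, X) = 97 + X² (c(b, X) = X² + 97 = 97 + X²)
Q = 16779 (Q = (97 + (-7)²) + 16633 = (97 + 49) + 16633 = 146 + 16633 = 16779)
z = -98 (z = -70 - 28 = -98)
-(P/Q + z/(-4357)) = -(45807/16779 - 98/(-4357)) = -(45807*(1/16779) - 98*(-1/4357)) = -(15269/5593 + 98/4357) = -1*67075147/24368701 = -67075147/24368701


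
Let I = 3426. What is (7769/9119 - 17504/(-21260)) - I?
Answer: -165968406631/48467485 ≈ -3424.3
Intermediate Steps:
(7769/9119 - 17504/(-21260)) - I = (7769/9119 - 17504/(-21260)) - 1*3426 = (7769*(1/9119) - 17504*(-1/21260)) - 3426 = (7769/9119 + 4376/5315) - 3426 = 81196979/48467485 - 3426 = -165968406631/48467485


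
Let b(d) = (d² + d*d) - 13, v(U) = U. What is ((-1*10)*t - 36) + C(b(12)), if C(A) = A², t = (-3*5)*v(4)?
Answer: 76189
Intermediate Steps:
t = -60 (t = -3*5*4 = -15*4 = -60)
b(d) = -13 + 2*d² (b(d) = (d² + d²) - 13 = 2*d² - 13 = -13 + 2*d²)
((-1*10)*t - 36) + C(b(12)) = (-1*10*(-60) - 36) + (-13 + 2*12²)² = (-10*(-60) - 36) + (-13 + 2*144)² = (600 - 36) + (-13 + 288)² = 564 + 275² = 564 + 75625 = 76189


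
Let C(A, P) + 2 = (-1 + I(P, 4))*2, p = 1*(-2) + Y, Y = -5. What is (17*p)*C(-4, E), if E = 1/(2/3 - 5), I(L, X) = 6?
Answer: -952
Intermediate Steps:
E = -3/13 (E = 1/(2*(⅓) - 5) = 1/(⅔ - 5) = 1/(-13/3) = -3/13 ≈ -0.23077)
p = -7 (p = 1*(-2) - 5 = -2 - 5 = -7)
C(A, P) = 8 (C(A, P) = -2 + (-1 + 6)*2 = -2 + 5*2 = -2 + 10 = 8)
(17*p)*C(-4, E) = (17*(-7))*8 = -119*8 = -952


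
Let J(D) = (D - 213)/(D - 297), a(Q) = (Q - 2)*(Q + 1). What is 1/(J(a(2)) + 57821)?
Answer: 99/5724350 ≈ 1.7295e-5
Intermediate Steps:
a(Q) = (1 + Q)*(-2 + Q) (a(Q) = (-2 + Q)*(1 + Q) = (1 + Q)*(-2 + Q))
J(D) = (-213 + D)/(-297 + D)
1/(J(a(2)) + 57821) = 1/((-213 + (-2 + 2² - 1*2))/(-297 + (-2 + 2² - 1*2)) + 57821) = 1/((-213 + (-2 + 4 - 2))/(-297 + (-2 + 4 - 2)) + 57821) = 1/((-213 + 0)/(-297 + 0) + 57821) = 1/(-213/(-297) + 57821) = 1/(-1/297*(-213) + 57821) = 1/(71/99 + 57821) = 1/(5724350/99) = 99/5724350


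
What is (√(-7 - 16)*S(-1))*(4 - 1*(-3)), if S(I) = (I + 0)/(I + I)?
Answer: 7*I*√23/2 ≈ 16.785*I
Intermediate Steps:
S(I) = ½ (S(I) = I/((2*I)) = I*(1/(2*I)) = ½)
(√(-7 - 16)*S(-1))*(4 - 1*(-3)) = (√(-7 - 16)*(½))*(4 - 1*(-3)) = (√(-23)*(½))*(4 + 3) = ((I*√23)*(½))*7 = (I*√23/2)*7 = 7*I*√23/2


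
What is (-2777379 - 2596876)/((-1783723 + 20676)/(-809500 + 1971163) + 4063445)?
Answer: -6243073186065/4720351945988 ≈ -1.3226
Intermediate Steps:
(-2777379 - 2596876)/((-1783723 + 20676)/(-809500 + 1971163) + 4063445) = -5374255/(-1763047/1161663 + 4063445) = -5374255/4720351945988/1161663 = -5374255*1161663/4720351945988 = -6243073186065/4720351945988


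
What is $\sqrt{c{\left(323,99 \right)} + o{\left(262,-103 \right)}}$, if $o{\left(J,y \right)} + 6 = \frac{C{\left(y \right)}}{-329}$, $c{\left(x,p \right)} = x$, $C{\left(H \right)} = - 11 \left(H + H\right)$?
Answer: $\frac{\sqrt{33566883}}{329} \approx 17.61$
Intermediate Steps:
$C{\left(H \right)} = - 22 H$ ($C{\left(H \right)} = - 11 \cdot 2 H = - 22 H$)
$o{\left(J,y \right)} = -6 + \frac{22 y}{329}$ ($o{\left(J,y \right)} = -6 + \frac{\left(-22\right) y}{-329} = -6 + - 22 y \left(- \frac{1}{329}\right) = -6 + \frac{22 y}{329}$)
$\sqrt{c{\left(323,99 \right)} + o{\left(262,-103 \right)}} = \sqrt{323 + \left(-6 + \frac{22}{329} \left(-103\right)\right)} = \sqrt{323 - \frac{4240}{329}} = \sqrt{\frac{102027}{329}} = \frac{\sqrt{33566883}}{329}$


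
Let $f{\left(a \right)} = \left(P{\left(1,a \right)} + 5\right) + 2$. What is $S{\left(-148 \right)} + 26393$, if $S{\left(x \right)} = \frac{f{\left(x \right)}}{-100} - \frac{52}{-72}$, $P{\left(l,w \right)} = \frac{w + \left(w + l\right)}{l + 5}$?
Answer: $\frac{47509459}{1800} \approx 26394.0$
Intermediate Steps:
$P{\left(l,w \right)} = \frac{l + 2 w}{5 + l}$ ($P{\left(l,w \right)} = \frac{w + \left(l + w\right)}{5 + l} = \frac{l + 2 w}{5 + l}$)
$f{\left(a \right)} = \frac{43}{6} + \frac{a}{3}$ ($f{\left(a \right)} = \left(\frac{1 + 2 a}{5 + 1} + 5\right) + 2 = \left(\frac{1 + 2 a}{6} + 5\right) + 2 = \left(\left(\frac{1}{6} + \frac{a}{3}\right) + 5\right) + 2 = \left(\frac{31}{6} + \frac{a}{3}\right) + 2 = \frac{43}{6} + \frac{a}{3}$)
$S{\left(x \right)} = \frac{1171}{1800} - \frac{x}{300}$ ($S{\left(x \right)} = \frac{\frac{43}{6} + \frac{x}{3}}{-100} - \frac{52}{-72} = \left(\frac{43}{6} + \frac{x}{3}\right) \left(- \frac{1}{100}\right) - - \frac{13}{18} = \left(- \frac{43}{600} - \frac{x}{300}\right) + \frac{13}{18} = \frac{1171}{1800} - \frac{x}{300}$)
$S{\left(-148 \right)} + 26393 = \left(\frac{1171}{1800} - - \frac{37}{75}\right) + 26393 = \left(\frac{1171}{1800} + \frac{37}{75}\right) + 26393 = \frac{2059}{1800} + 26393 = \frac{47509459}{1800}$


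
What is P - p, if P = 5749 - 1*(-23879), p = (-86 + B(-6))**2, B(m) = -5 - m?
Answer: 22403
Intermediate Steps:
p = 7225 (p = (-86 + (-5 - 1*(-6)))**2 = (-86 + (-5 + 6))**2 = (-86 + 1)**2 = (-85)**2 = 7225)
P = 29628 (P = 5749 + 23879 = 29628)
P - p = 29628 - 1*7225 = 29628 - 7225 = 22403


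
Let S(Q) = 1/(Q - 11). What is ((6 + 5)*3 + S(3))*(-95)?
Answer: -24985/8 ≈ -3123.1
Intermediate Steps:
S(Q) = 1/(-11 + Q)
((6 + 5)*3 + S(3))*(-95) = ((6 + 5)*3 + 1/(-11 + 3))*(-95) = (11*3 + 1/(-8))*(-95) = (33 - ⅛)*(-95) = (263/8)*(-95) = -24985/8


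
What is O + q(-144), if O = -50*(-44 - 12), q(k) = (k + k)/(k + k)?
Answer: 2801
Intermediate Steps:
q(k) = 1 (q(k) = (2*k)/((2*k)) = (2*k)*(1/(2*k)) = 1)
O = 2800 (O = -50*(-56) = 2800)
O + q(-144) = 2800 + 1 = 2801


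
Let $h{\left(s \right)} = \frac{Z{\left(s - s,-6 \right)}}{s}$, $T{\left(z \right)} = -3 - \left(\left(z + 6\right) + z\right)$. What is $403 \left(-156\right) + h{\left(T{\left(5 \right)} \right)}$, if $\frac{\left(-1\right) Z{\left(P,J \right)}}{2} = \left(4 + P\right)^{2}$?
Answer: $- \frac{1194460}{19} \approx -62866.0$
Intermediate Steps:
$T{\left(z \right)} = -9 - 2 z$ ($T{\left(z \right)} = -3 - \left(\left(6 + z\right) + z\right) = -3 - \left(6 + 2 z\right) = -9 - 2 z$)
$Z{\left(P,J \right)} = - 2 \left(4 + P\right)^{2}$
$h{\left(s \right)} = - \frac{32}{s}$ ($h{\left(s \right)} = \frac{\left(-2\right) \left(4 + \left(s - s\right)\right)^{2}}{s} = \frac{\left(-2\right) \left(4 + 0\right)^{2}}{s} = \frac{\left(-2\right) 4^{2}}{s} = \frac{\left(-2\right) 16}{s} = - \frac{32}{s}$)
$403 \left(-156\right) + h{\left(T{\left(5 \right)} \right)} = 403 \left(-156\right) - \frac{32}{-9 - 10} = -62868 - \frac{32}{-9 - 10} = -62868 - \frac{32}{-19} = -62868 - - \frac{32}{19} = -62868 + \frac{32}{19} = - \frac{1194460}{19}$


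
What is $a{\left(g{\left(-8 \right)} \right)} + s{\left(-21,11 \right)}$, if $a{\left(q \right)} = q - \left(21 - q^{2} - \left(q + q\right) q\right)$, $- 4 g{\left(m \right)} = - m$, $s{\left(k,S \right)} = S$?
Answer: $0$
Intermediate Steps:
$g{\left(m \right)} = \frac{m}{4}$ ($g{\left(m \right)} = - \frac{\left(-1\right) m}{4} = \frac{m}{4}$)
$a{\left(q \right)} = -21 + q + 3 q^{2}$ ($a{\left(q \right)} = q - \left(21 - q^{2} - 2 q q\right) = q + \left(\left(q^{2} + 2 q^{2}\right) - 21\right) = q + \left(3 q^{2} - 21\right) = q + \left(-21 + 3 q^{2}\right) = -21 + q + 3 q^{2}$)
$a{\left(g{\left(-8 \right)} \right)} + s{\left(-21,11 \right)} = \left(-21 + \frac{1}{4} \left(-8\right) + 3 \left(\frac{1}{4} \left(-8\right)\right)^{2}\right) + 11 = \left(-21 - 2 + 3 \left(-2\right)^{2}\right) + 11 = \left(-21 - 2 + 3 \cdot 4\right) + 11 = \left(-21 - 2 + 12\right) + 11 = -11 + 11 = 0$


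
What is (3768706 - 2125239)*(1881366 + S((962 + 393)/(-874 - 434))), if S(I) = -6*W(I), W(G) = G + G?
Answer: 337026186913283/109 ≈ 3.0920e+12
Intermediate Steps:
W(G) = 2*G
S(I) = -12*I
(3768706 - 2125239)*(1881366 + S((962 + 393)/(-874 - 434))) = (3768706 - 2125239)*(1881366 - 12*(962 + 393)/(-874 - 434)) = 1643467*(1881366 - 16260/(-1308)) = 1643467*(1881366 - 16260*(-1)/1308) = 1643467*(1881366 - 12*(-1355/1308)) = 1643467*(1881366 + 1355/109) = 1643467*(205070249/109) = 337026186913283/109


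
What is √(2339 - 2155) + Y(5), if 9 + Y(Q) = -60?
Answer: -69 + 2*√46 ≈ -55.435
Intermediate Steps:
Y(Q) = -69 (Y(Q) = -9 - 60 = -69)
√(2339 - 2155) + Y(5) = √(2339 - 2155) - 69 = √184 - 69 = 2*√46 - 69 = -69 + 2*√46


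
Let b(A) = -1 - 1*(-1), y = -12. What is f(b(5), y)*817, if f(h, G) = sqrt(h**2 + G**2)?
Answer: 9804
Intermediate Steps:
b(A) = 0 (b(A) = -1 + 1 = 0)
f(h, G) = sqrt(G**2 + h**2)
f(b(5), y)*817 = sqrt((-12)**2 + 0**2)*817 = sqrt(144 + 0)*817 = sqrt(144)*817 = 12*817 = 9804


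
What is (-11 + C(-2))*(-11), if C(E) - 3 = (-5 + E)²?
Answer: -451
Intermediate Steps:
C(E) = 3 + (-5 + E)²
(-11 + C(-2))*(-11) = (-11 + (3 + (-5 - 2)²))*(-11) = (-11 + (3 + (-7)²))*(-11) = (-11 + (3 + 49))*(-11) = (-11 + 52)*(-11) = 41*(-11) = -451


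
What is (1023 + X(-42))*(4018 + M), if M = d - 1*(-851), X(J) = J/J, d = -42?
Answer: 4942848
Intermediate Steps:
X(J) = 1
M = 809 (M = -42 - 1*(-851) = -42 + 851 = 809)
(1023 + X(-42))*(4018 + M) = (1023 + 1)*(4018 + 809) = 1024*4827 = 4942848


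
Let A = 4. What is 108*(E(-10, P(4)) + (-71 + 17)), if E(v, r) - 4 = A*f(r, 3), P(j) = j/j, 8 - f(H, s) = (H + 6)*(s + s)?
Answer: -20088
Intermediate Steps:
f(H, s) = 8 - 2*s*(6 + H) (f(H, s) = 8 - (H + 6)*(s + s) = 8 - (6 + H)*2*s = 8 - 2*s*(6 + H))
P(j) = 1
E(v, r) = -108 - 24*r (E(v, r) = 4 + 4*(8 - 12*3 - 2*r*3) = 4 + 4*(8 - 36 - 6*r) = 4 + 4*(-28 - 6*r) = 4 + (-112 - 24*r) = -108 - 24*r)
108*(E(-10, P(4)) + (-71 + 17)) = 108*((-108 - 24*1) + (-71 + 17)) = 108*((-108 - 24) - 54) = 108*(-132 - 54) = 108*(-186) = -20088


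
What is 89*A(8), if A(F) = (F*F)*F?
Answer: 45568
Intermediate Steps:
A(F) = F³ (A(F) = F²*F = F³)
89*A(8) = 89*8³ = 89*512 = 45568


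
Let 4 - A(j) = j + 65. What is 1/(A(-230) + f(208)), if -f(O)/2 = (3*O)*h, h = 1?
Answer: -1/1079 ≈ -0.00092678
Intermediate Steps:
A(j) = -61 - j (A(j) = 4 - (j + 65) = 4 - (65 + j) = 4 + (-65 - j) = -61 - j)
f(O) = -6*O (f(O) = -2*3*O = -6*O)
1/(A(-230) + f(208)) = 1/((-61 - 1*(-230)) - 6*208) = 1/((-61 + 230) - 1248) = 1/(169 - 1248) = 1/(-1079) = -1/1079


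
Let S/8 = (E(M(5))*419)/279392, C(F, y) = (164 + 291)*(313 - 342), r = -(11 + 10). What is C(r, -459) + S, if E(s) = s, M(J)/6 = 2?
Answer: -115204288/8731 ≈ -13195.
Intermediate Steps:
M(J) = 12 (M(J) = 6*2 = 12)
r = -21 (r = -1*21 = -21)
C(F, y) = -13195 (C(F, y) = 455*(-29) = -13195)
S = 1257/8731 (S = 8*((12*419)/279392) = 8*(5028*(1/279392)) = 8*(1257/69848) = 1257/8731 ≈ 0.14397)
C(r, -459) + S = -13195 + 1257/8731 = -115204288/8731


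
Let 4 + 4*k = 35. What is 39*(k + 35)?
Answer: 6669/4 ≈ 1667.3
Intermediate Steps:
k = 31/4 (k = -1 + (1/4)*35 = -1 + 35/4 = 31/4 ≈ 7.7500)
39*(k + 35) = 39*(31/4 + 35) = 39*(171/4) = 6669/4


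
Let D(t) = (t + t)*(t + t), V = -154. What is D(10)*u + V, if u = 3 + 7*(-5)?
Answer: -12954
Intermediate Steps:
D(t) = 4*t² (D(t) = (2*t)*(2*t) = 4*t²)
u = -32 (u = 3 - 35 = -32)
D(10)*u + V = (4*10²)*(-32) - 154 = (4*100)*(-32) - 154 = 400*(-32) - 154 = -12800 - 154 = -12954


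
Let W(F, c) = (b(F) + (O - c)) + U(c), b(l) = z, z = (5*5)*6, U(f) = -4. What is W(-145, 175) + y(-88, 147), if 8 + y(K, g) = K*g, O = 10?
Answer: -12963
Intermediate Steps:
z = 150 (z = 25*6 = 150)
b(l) = 150
y(K, g) = -8 + K*g
W(F, c) = 156 - c (W(F, c) = (150 + (10 - c)) - 4 = (160 - c) - 4 = 156 - c)
W(-145, 175) + y(-88, 147) = (156 - 1*175) + (-8 - 88*147) = (156 - 175) + (-8 - 12936) = -19 - 12944 = -12963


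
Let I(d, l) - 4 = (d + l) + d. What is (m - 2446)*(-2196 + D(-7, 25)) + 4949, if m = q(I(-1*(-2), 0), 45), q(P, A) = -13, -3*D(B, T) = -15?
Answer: 5392618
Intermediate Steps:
D(B, T) = 5 (D(B, T) = -1/3*(-15) = 5)
I(d, l) = 4 + l + 2*d (I(d, l) = 4 + ((d + l) + d) = 4 + (l + 2*d) = 4 + l + 2*d)
m = -13
(m - 2446)*(-2196 + D(-7, 25)) + 4949 = (-13 - 2446)*(-2196 + 5) + 4949 = -2459*(-2191) + 4949 = 5387669 + 4949 = 5392618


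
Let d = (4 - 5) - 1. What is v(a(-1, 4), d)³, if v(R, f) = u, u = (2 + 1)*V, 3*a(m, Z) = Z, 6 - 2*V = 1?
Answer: 3375/8 ≈ 421.88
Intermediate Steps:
V = 5/2 (V = 3 - ½*1 = 3 - ½ = 5/2 ≈ 2.5000)
a(m, Z) = Z/3
d = -2 (d = -1 - 1 = -2)
u = 15/2 (u = (2 + 1)*(5/2) = 3*(5/2) = 15/2 ≈ 7.5000)
v(R, f) = 15/2
v(a(-1, 4), d)³ = (15/2)³ = 3375/8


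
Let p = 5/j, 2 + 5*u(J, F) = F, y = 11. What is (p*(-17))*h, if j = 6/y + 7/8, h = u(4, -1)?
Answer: 4488/125 ≈ 35.904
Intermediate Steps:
u(J, F) = -⅖ + F/5
h = -⅗ (h = -⅖ + (⅕)*(-1) = -⅖ - ⅕ = -⅗ ≈ -0.60000)
j = 125/88 (j = 6/11 + 7/8 = 125/88 ≈ 1.4205)
p = 88/25 (p = 5/(125/88) = 5*(88/125) = 88/25 ≈ 3.5200)
(p*(-17))*h = ((88/25)*(-17))*(-⅗) = -1496/25*(-⅗) = 4488/125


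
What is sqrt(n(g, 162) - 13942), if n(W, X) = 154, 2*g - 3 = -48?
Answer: 6*I*sqrt(383) ≈ 117.42*I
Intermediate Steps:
g = -45/2 (g = 3/2 + (1/2)*(-48) = 3/2 - 24 = -45/2 ≈ -22.500)
sqrt(n(g, 162) - 13942) = sqrt(154 - 13942) = sqrt(-13788) = 6*I*sqrt(383)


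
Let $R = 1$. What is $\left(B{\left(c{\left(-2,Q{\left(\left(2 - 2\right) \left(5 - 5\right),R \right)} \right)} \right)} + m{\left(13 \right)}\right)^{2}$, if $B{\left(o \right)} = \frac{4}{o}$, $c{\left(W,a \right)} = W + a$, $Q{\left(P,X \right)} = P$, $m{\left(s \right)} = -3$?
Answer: $25$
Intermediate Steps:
$\left(B{\left(c{\left(-2,Q{\left(\left(2 - 2\right) \left(5 - 5\right),R \right)} \right)} \right)} + m{\left(13 \right)}\right)^{2} = \left(\frac{4}{-2 + \left(2 - 2\right) \left(5 - 5\right)} - 3\right)^{2} = \left(\frac{4}{-2 + 0 \cdot 0} - 3\right)^{2} = \left(\frac{4}{-2 + 0} - 3\right)^{2} = \left(\frac{4}{-2} - 3\right)^{2} = \left(4 \left(- \frac{1}{2}\right) - 3\right)^{2} = \left(-2 - 3\right)^{2} = \left(-5\right)^{2} = 25$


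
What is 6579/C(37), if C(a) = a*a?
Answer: 6579/1369 ≈ 4.8057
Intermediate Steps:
C(a) = a**2
6579/C(37) = 6579/(37**2) = 6579/1369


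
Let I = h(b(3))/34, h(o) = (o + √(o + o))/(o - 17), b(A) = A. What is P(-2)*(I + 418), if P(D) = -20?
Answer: -994825/119 + 5*√6/119 ≈ -8359.8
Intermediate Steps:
h(o) = (o + √2*√o)/(-17 + o) (h(o) = (o + √(2*o))/(-17 + o) = (o + √2*√o)/(-17 + o))
I = -3/476 - √6/476 (I = ((3 + √2*√3)/(-17 + 3))/34 = ((3 + √6)/(-14))*(1/34) = -(3 + √6)/14*(1/34) = (-3/14 - √6/14)*(1/34) = -3/476 - √6/476 ≈ -0.011449)
P(-2)*(I + 418) = -20*((-3/476 - √6/476) + 418) = -20*(198965/476 - √6/476) = -994825/119 + 5*√6/119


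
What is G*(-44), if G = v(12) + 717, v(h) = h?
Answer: -32076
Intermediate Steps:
G = 729 (G = 12 + 717 = 729)
G*(-44) = 729*(-44) = -32076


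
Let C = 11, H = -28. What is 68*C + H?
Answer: 720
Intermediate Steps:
68*C + H = 68*11 - 28 = 748 - 28 = 720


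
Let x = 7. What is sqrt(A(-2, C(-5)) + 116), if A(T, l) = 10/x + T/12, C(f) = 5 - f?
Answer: 5*sqrt(8274)/42 ≈ 10.829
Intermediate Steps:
A(T, l) = 10/7 + T/12
sqrt(A(-2, C(-5)) + 116) = sqrt((10/7 + (1/12)*(-2)) + 116) = sqrt((10/7 - 1/6) + 116) = sqrt(53/42 + 116) = sqrt(4925/42) = 5*sqrt(8274)/42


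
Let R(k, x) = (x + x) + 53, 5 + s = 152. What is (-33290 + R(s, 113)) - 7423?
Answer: -40434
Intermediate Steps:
s = 147 (s = -5 + 152 = 147)
R(k, x) = 53 + 2*x (R(k, x) = 2*x + 53 = 53 + 2*x)
(-33290 + R(s, 113)) - 7423 = (-33290 + (53 + 2*113)) - 7423 = (-33290 + (53 + 226)) - 7423 = (-33290 + 279) - 7423 = -33011 - 7423 = -40434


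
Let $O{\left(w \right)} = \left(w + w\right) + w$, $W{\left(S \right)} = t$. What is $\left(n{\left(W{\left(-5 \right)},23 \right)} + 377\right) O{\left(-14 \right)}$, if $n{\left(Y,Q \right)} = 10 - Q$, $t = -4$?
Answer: $-15288$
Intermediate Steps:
$W{\left(S \right)} = -4$
$O{\left(w \right)} = 3 w$ ($O{\left(w \right)} = 2 w + w = 3 w$)
$\left(n{\left(W{\left(-5 \right)},23 \right)} + 377\right) O{\left(-14 \right)} = \left(\left(10 - 23\right) + 377\right) 3 \left(-14\right) = \left(\left(10 - 23\right) + 377\right) \left(-42\right) = \left(-13 + 377\right) \left(-42\right) = 364 \left(-42\right) = -15288$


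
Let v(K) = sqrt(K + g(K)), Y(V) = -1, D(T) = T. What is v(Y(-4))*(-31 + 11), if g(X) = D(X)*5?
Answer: -20*I*sqrt(6) ≈ -48.99*I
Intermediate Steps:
g(X) = 5*X (g(X) = X*5 = 5*X)
v(K) = sqrt(6)*sqrt(K) (v(K) = sqrt(K + 5*K) = sqrt(6*K) = sqrt(6)*sqrt(K))
v(Y(-4))*(-31 + 11) = (sqrt(6)*sqrt(-1))*(-31 + 11) = (sqrt(6)*I)*(-20) = (I*sqrt(6))*(-20) = -20*I*sqrt(6)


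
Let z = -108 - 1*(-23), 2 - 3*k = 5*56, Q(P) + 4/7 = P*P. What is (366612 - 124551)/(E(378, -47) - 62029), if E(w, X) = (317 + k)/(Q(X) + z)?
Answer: -10793984112/2765992457 ≈ -3.9024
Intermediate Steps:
Q(P) = -4/7 + P² (Q(P) = -4/7 + P*P = -4/7 + P²)
k = -278/3 (k = ⅔ - 5*56/3 = ⅔ - ⅓*280 = ⅔ - 280/3 = -278/3 ≈ -92.667)
z = -85 (z = -108 + 23 = -85)
E(w, X) = 673/(3*(-599/7 + X²)) (E(w, X) = (317 - 278/3)/((-4/7 + X²) - 85) = 673/(3*(-599/7 + X²)))
(366612 - 124551)/(E(378, -47) - 62029) = (366612 - 124551)/(4711/(3*(-599 + 7*(-47)²)) - 62029) = 242061/(4711/(3*(-599 + 7*2209)) - 62029) = 242061/(4711/(3*(-599 + 15463)) - 62029) = 242061/((4711/3)/14864 - 62029) = 242061/((4711/3)*(1/14864) - 62029) = 242061/(4711/44592 - 62029) = 242061/(-2765992457/44592) = 242061*(-44592/2765992457) = -10793984112/2765992457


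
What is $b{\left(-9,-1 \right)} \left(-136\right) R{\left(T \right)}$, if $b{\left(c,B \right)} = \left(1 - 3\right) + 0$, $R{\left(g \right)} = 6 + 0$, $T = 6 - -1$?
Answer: $1632$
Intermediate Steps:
$T = 7$ ($T = 6 + 1 = 7$)
$R{\left(g \right)} = 6$
$b{\left(c,B \right)} = -2$ ($b{\left(c,B \right)} = -2 + 0 = -2$)
$b{\left(-9,-1 \right)} \left(-136\right) R{\left(T \right)} = \left(-2\right) \left(-136\right) 6 = 272 \cdot 6 = 1632$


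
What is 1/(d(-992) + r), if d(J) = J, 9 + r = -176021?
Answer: -1/177022 ≈ -5.6490e-6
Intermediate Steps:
r = -176030 (r = -9 - 176021 = -176030)
1/(d(-992) + r) = 1/(-992 - 176030) = 1/(-177022) = -1/177022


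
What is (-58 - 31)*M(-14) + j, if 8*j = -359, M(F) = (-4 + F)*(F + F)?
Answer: -359207/8 ≈ -44901.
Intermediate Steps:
M(F) = 2*F*(-4 + F) (M(F) = (-4 + F)*(2*F) = 2*F*(-4 + F))
j = -359/8 (j = (1/8)*(-359) = -359/8 ≈ -44.875)
(-58 - 31)*M(-14) + j = (-58 - 31)*(2*(-14)*(-4 - 14)) - 359/8 = -178*(-14)*(-18) - 359/8 = -89*504 - 359/8 = -44856 - 359/8 = -359207/8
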